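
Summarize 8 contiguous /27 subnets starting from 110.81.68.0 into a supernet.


Original prefix: /27
Number of subnets: 8 = 2^3
New prefix = 27 - 3 = 24
Supernet: 110.81.68.0/24


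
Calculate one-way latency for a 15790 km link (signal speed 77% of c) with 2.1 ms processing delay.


Speed = 0.77 * 3e5 km/s = 231000 km/s
Propagation delay = 15790 / 231000 = 0.0684 s = 68.355 ms
Processing delay = 2.1 ms
Total one-way latency = 70.455 ms


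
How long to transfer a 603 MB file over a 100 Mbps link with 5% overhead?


Effective throughput = 100 * (1 - 5/100) = 95 Mbps
File size in Mb = 603 * 8 = 4824 Mb
Time = 4824 / 95
Time = 50.7789 seconds


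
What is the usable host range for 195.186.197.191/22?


Network: 195.186.196.0
Broadcast: 195.186.199.255
First usable = network + 1
Last usable = broadcast - 1
Range: 195.186.196.1 to 195.186.199.254


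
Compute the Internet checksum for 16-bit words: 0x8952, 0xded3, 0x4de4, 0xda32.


Sum all words (with carry folding):
+ 0x8952 = 0x8952
+ 0xded3 = 0x6826
+ 0x4de4 = 0xb60a
+ 0xda32 = 0x903d
One's complement: ~0x903d
Checksum = 0x6fc2


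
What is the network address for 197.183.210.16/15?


IP:   11000101.10110111.11010010.00010000
Mask: 11111111.11111110.00000000.00000000
AND operation:
Net:  11000101.10110110.00000000.00000000
Network: 197.182.0.0/15


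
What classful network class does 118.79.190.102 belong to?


First octet: 118
Binary: 01110110
0xxxxxxx -> Class A (1-126)
Class A, default mask 255.0.0.0 (/8)


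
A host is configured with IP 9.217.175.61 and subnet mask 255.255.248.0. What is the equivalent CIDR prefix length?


Binary: 11111111.11111111.11111000.00000000
Count leading 1s
Prefix: /21


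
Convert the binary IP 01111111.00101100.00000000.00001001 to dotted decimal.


01111111 = 127
00101100 = 44
00000000 = 0
00001001 = 9
IP: 127.44.0.9


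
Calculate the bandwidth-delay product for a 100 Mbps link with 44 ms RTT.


BDP = bandwidth * RTT
= 100 Mbps * 44 ms
= 100 * 1e6 * 44 / 1000 bits
= 4400000 bits
= 550000 bytes
= 537.1094 KB
BDP = 4400000 bits (550000 bytes)


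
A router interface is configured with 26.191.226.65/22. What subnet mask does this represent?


/22 means 22 network bits, 10 host bits
Binary: 11111111111111111111110000000000
Mask: 255.255.252.0


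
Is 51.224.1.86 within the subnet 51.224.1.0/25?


Subnet network: 51.224.1.0
Test IP AND mask: 51.224.1.0
Yes, 51.224.1.86 is in 51.224.1.0/25


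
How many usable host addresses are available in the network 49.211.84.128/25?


Host bits = 32 - 25 = 7
Total addresses = 2^7 = 128
Usable = total - 2 (network and broadcast)
Usable hosts: 126


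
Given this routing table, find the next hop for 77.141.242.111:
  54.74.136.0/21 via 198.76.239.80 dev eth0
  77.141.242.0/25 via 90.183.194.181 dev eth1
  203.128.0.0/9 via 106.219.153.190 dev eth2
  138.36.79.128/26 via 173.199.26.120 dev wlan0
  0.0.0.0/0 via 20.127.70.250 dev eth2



Longest prefix match for 77.141.242.111:
  /21 54.74.136.0: no
  /25 77.141.242.0: MATCH
  /9 203.128.0.0: no
  /26 138.36.79.128: no
  /0 0.0.0.0: MATCH
Selected: next-hop 90.183.194.181 via eth1 (matched /25)


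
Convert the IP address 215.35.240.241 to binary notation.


215 = 11010111
35 = 00100011
240 = 11110000
241 = 11110001
Binary: 11010111.00100011.11110000.11110001


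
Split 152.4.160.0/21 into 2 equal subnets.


New prefix = 21 + 1 = 22
Each subnet has 1024 addresses
  152.4.160.0/22
  152.4.164.0/22
Subnets: 152.4.160.0/22, 152.4.164.0/22


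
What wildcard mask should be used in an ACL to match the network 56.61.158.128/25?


Subnet mask: 255.255.255.128
Wildcard = 255.255.255.255 - subnet mask
255 - 255 = 0
255 - 255 = 0
255 - 255 = 0
255 - 128 = 127
Wildcard: 0.0.0.127


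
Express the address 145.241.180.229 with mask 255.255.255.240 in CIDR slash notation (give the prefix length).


Binary: 11111111.11111111.11111111.11110000
Count leading 1s
Prefix: /28


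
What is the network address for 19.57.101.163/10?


IP:   00010011.00111001.01100101.10100011
Mask: 11111111.11000000.00000000.00000000
AND operation:
Net:  00010011.00000000.00000000.00000000
Network: 19.0.0.0/10


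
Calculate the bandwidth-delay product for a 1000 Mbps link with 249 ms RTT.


BDP = bandwidth * RTT
= 1000 Mbps * 249 ms
= 1000 * 1e6 * 249 / 1000 bits
= 249000000 bits
= 31125000 bytes
= 30395.5078 KB
BDP = 249000000 bits (31125000 bytes)


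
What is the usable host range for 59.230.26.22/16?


Network: 59.230.0.0
Broadcast: 59.230.255.255
First usable = network + 1
Last usable = broadcast - 1
Range: 59.230.0.1 to 59.230.255.254


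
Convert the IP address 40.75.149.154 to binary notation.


40 = 00101000
75 = 01001011
149 = 10010101
154 = 10011010
Binary: 00101000.01001011.10010101.10011010


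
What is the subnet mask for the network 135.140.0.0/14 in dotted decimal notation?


/14 means 14 network bits, 18 host bits
Binary: 11111111111111000000000000000000
Mask: 255.252.0.0


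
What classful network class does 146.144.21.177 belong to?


First octet: 146
Binary: 10010010
10xxxxxx -> Class B (128-191)
Class B, default mask 255.255.0.0 (/16)


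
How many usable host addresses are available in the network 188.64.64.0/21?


Host bits = 32 - 21 = 11
Total addresses = 2^11 = 2048
Usable = total - 2 (network and broadcast)
Usable hosts: 2046


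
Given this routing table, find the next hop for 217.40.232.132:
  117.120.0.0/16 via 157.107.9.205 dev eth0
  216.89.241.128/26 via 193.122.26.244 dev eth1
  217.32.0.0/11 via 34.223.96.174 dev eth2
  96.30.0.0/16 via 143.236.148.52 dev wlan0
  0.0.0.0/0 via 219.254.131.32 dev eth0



Longest prefix match for 217.40.232.132:
  /16 117.120.0.0: no
  /26 216.89.241.128: no
  /11 217.32.0.0: MATCH
  /16 96.30.0.0: no
  /0 0.0.0.0: MATCH
Selected: next-hop 34.223.96.174 via eth2 (matched /11)


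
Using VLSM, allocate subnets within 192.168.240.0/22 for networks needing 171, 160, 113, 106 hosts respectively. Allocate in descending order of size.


171 hosts -> /24 (254 usable): 192.168.240.0/24
160 hosts -> /24 (254 usable): 192.168.241.0/24
113 hosts -> /25 (126 usable): 192.168.242.0/25
106 hosts -> /25 (126 usable): 192.168.242.128/25
Allocation: 192.168.240.0/24 (171 hosts, 254 usable); 192.168.241.0/24 (160 hosts, 254 usable); 192.168.242.0/25 (113 hosts, 126 usable); 192.168.242.128/25 (106 hosts, 126 usable)


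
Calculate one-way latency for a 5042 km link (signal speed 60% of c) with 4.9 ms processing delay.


Speed = 0.6 * 3e5 km/s = 180000 km/s
Propagation delay = 5042 / 180000 = 0.028 s = 28.0111 ms
Processing delay = 4.9 ms
Total one-way latency = 32.9111 ms


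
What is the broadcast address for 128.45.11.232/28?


Network: 128.45.11.224/28
Host bits = 4
Set all host bits to 1:
Broadcast: 128.45.11.239


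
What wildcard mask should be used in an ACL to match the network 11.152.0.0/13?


Subnet mask: 255.248.0.0
Wildcard = 255.255.255.255 - subnet mask
255 - 255 = 0
255 - 248 = 7
255 - 0 = 255
255 - 0 = 255
Wildcard: 0.7.255.255


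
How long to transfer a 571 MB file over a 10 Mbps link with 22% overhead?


Effective throughput = 10 * (1 - 22/100) = 7.8 Mbps
File size in Mb = 571 * 8 = 4568 Mb
Time = 4568 / 7.8
Time = 585.641 seconds


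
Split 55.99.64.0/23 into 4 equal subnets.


New prefix = 23 + 2 = 25
Each subnet has 128 addresses
  55.99.64.0/25
  55.99.64.128/25
  55.99.65.0/25
  55.99.65.128/25
Subnets: 55.99.64.0/25, 55.99.64.128/25, 55.99.65.0/25, 55.99.65.128/25


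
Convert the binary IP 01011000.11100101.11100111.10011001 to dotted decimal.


01011000 = 88
11100101 = 229
11100111 = 231
10011001 = 153
IP: 88.229.231.153


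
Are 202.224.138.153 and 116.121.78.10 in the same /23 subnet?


Mask: 255.255.254.0
202.224.138.153 AND mask = 202.224.138.0
116.121.78.10 AND mask = 116.121.78.0
No, different subnets (202.224.138.0 vs 116.121.78.0)


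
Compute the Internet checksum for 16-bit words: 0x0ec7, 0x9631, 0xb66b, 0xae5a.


Sum all words (with carry folding):
+ 0x0ec7 = 0x0ec7
+ 0x9631 = 0xa4f8
+ 0xb66b = 0x5b64
+ 0xae5a = 0x09bf
One's complement: ~0x09bf
Checksum = 0xf640


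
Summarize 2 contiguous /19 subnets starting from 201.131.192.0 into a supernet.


Original prefix: /19
Number of subnets: 2 = 2^1
New prefix = 19 - 1 = 18
Supernet: 201.131.192.0/18


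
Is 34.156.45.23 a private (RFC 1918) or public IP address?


RFC 1918 private ranges:
  10.0.0.0/8 (10.0.0.0 - 10.255.255.255)
  172.16.0.0/12 (172.16.0.0 - 172.31.255.255)
  192.168.0.0/16 (192.168.0.0 - 192.168.255.255)
Public (not in any RFC 1918 range)


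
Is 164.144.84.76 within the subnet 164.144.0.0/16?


Subnet network: 164.144.0.0
Test IP AND mask: 164.144.0.0
Yes, 164.144.84.76 is in 164.144.0.0/16


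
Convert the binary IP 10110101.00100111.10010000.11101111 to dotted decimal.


10110101 = 181
00100111 = 39
10010000 = 144
11101111 = 239
IP: 181.39.144.239


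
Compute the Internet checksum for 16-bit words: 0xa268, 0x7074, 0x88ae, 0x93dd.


Sum all words (with carry folding):
+ 0xa268 = 0xa268
+ 0x7074 = 0x12dd
+ 0x88ae = 0x9b8b
+ 0x93dd = 0x2f69
One's complement: ~0x2f69
Checksum = 0xd096


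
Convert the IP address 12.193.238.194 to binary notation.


12 = 00001100
193 = 11000001
238 = 11101110
194 = 11000010
Binary: 00001100.11000001.11101110.11000010


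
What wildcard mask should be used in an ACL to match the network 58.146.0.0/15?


Subnet mask: 255.254.0.0
Wildcard = 255.255.255.255 - subnet mask
255 - 255 = 0
255 - 254 = 1
255 - 0 = 255
255 - 0 = 255
Wildcard: 0.1.255.255


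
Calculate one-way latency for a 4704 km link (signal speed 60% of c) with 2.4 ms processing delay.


Speed = 0.6 * 3e5 km/s = 180000 km/s
Propagation delay = 4704 / 180000 = 0.0261 s = 26.1333 ms
Processing delay = 2.4 ms
Total one-way latency = 28.5333 ms


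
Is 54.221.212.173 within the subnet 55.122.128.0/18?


Subnet network: 55.122.128.0
Test IP AND mask: 54.221.192.0
No, 54.221.212.173 is not in 55.122.128.0/18


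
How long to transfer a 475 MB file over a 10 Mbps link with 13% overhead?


Effective throughput = 10 * (1 - 13/100) = 8.7 Mbps
File size in Mb = 475 * 8 = 3800 Mb
Time = 3800 / 8.7
Time = 436.7816 seconds


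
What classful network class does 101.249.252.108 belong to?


First octet: 101
Binary: 01100101
0xxxxxxx -> Class A (1-126)
Class A, default mask 255.0.0.0 (/8)


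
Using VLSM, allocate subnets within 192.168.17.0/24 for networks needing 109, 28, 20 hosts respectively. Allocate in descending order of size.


109 hosts -> /25 (126 usable): 192.168.17.0/25
28 hosts -> /27 (30 usable): 192.168.17.128/27
20 hosts -> /27 (30 usable): 192.168.17.160/27
Allocation: 192.168.17.0/25 (109 hosts, 126 usable); 192.168.17.128/27 (28 hosts, 30 usable); 192.168.17.160/27 (20 hosts, 30 usable)


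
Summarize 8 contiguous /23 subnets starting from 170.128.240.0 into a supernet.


Original prefix: /23
Number of subnets: 8 = 2^3
New prefix = 23 - 3 = 20
Supernet: 170.128.240.0/20


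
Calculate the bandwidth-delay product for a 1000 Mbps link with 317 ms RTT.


BDP = bandwidth * RTT
= 1000 Mbps * 317 ms
= 1000 * 1e6 * 317 / 1000 bits
= 317000000 bits
= 39625000 bytes
= 38696.2891 KB
BDP = 317000000 bits (39625000 bytes)


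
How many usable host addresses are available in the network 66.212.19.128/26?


Host bits = 32 - 26 = 6
Total addresses = 2^6 = 64
Usable = total - 2 (network and broadcast)
Usable hosts: 62


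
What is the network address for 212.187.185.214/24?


IP:   11010100.10111011.10111001.11010110
Mask: 11111111.11111111.11111111.00000000
AND operation:
Net:  11010100.10111011.10111001.00000000
Network: 212.187.185.0/24


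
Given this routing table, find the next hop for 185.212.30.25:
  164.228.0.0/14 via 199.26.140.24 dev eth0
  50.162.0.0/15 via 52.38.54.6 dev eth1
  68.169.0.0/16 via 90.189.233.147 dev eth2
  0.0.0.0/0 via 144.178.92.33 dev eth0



Longest prefix match for 185.212.30.25:
  /14 164.228.0.0: no
  /15 50.162.0.0: no
  /16 68.169.0.0: no
  /0 0.0.0.0: MATCH
Selected: next-hop 144.178.92.33 via eth0 (matched /0)


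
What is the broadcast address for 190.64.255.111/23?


Network: 190.64.254.0/23
Host bits = 9
Set all host bits to 1:
Broadcast: 190.64.255.255


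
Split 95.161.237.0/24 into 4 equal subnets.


New prefix = 24 + 2 = 26
Each subnet has 64 addresses
  95.161.237.0/26
  95.161.237.64/26
  95.161.237.128/26
  95.161.237.192/26
Subnets: 95.161.237.0/26, 95.161.237.64/26, 95.161.237.128/26, 95.161.237.192/26


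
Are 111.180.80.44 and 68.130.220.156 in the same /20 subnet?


Mask: 255.255.240.0
111.180.80.44 AND mask = 111.180.80.0
68.130.220.156 AND mask = 68.130.208.0
No, different subnets (111.180.80.0 vs 68.130.208.0)


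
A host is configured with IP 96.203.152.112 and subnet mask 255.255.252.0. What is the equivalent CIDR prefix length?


Binary: 11111111.11111111.11111100.00000000
Count leading 1s
Prefix: /22


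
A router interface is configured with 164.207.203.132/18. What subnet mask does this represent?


/18 means 18 network bits, 14 host bits
Binary: 11111111111111111100000000000000
Mask: 255.255.192.0


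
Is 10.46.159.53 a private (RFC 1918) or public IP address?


RFC 1918 private ranges:
  10.0.0.0/8 (10.0.0.0 - 10.255.255.255)
  172.16.0.0/12 (172.16.0.0 - 172.31.255.255)
  192.168.0.0/16 (192.168.0.0 - 192.168.255.255)
Private (in 10.0.0.0/8)


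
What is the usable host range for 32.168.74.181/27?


Network: 32.168.74.160
Broadcast: 32.168.74.191
First usable = network + 1
Last usable = broadcast - 1
Range: 32.168.74.161 to 32.168.74.190


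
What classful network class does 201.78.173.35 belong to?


First octet: 201
Binary: 11001001
110xxxxx -> Class C (192-223)
Class C, default mask 255.255.255.0 (/24)


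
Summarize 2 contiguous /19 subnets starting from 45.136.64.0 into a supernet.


Original prefix: /19
Number of subnets: 2 = 2^1
New prefix = 19 - 1 = 18
Supernet: 45.136.64.0/18


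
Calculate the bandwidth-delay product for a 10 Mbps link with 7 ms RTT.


BDP = bandwidth * RTT
= 10 Mbps * 7 ms
= 10 * 1e6 * 7 / 1000 bits
= 70000 bits
= 8750 bytes
= 8.5449 KB
BDP = 70000 bits (8750 bytes)


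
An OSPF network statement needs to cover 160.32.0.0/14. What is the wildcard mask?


Subnet mask: 255.252.0.0
Wildcard = 255.255.255.255 - subnet mask
255 - 255 = 0
255 - 252 = 3
255 - 0 = 255
255 - 0 = 255
Wildcard: 0.3.255.255


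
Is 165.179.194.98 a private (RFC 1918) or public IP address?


RFC 1918 private ranges:
  10.0.0.0/8 (10.0.0.0 - 10.255.255.255)
  172.16.0.0/12 (172.16.0.0 - 172.31.255.255)
  192.168.0.0/16 (192.168.0.0 - 192.168.255.255)
Public (not in any RFC 1918 range)


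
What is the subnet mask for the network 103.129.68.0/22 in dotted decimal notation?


/22 means 22 network bits, 10 host bits
Binary: 11111111111111111111110000000000
Mask: 255.255.252.0


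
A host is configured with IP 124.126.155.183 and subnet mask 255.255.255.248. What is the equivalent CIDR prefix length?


Binary: 11111111.11111111.11111111.11111000
Count leading 1s
Prefix: /29


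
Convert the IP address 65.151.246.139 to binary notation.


65 = 01000001
151 = 10010111
246 = 11110110
139 = 10001011
Binary: 01000001.10010111.11110110.10001011


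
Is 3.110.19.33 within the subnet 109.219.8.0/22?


Subnet network: 109.219.8.0
Test IP AND mask: 3.110.16.0
No, 3.110.19.33 is not in 109.219.8.0/22


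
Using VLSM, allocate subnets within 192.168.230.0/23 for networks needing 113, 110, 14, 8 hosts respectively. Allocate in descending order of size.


113 hosts -> /25 (126 usable): 192.168.230.0/25
110 hosts -> /25 (126 usable): 192.168.230.128/25
14 hosts -> /28 (14 usable): 192.168.231.0/28
8 hosts -> /28 (14 usable): 192.168.231.16/28
Allocation: 192.168.230.0/25 (113 hosts, 126 usable); 192.168.230.128/25 (110 hosts, 126 usable); 192.168.231.0/28 (14 hosts, 14 usable); 192.168.231.16/28 (8 hosts, 14 usable)


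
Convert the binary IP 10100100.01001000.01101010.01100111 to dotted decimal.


10100100 = 164
01001000 = 72
01101010 = 106
01100111 = 103
IP: 164.72.106.103


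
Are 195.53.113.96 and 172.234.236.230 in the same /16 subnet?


Mask: 255.255.0.0
195.53.113.96 AND mask = 195.53.0.0
172.234.236.230 AND mask = 172.234.0.0
No, different subnets (195.53.0.0 vs 172.234.0.0)


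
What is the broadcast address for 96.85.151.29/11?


Network: 96.64.0.0/11
Host bits = 21
Set all host bits to 1:
Broadcast: 96.95.255.255


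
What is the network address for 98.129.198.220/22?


IP:   01100010.10000001.11000110.11011100
Mask: 11111111.11111111.11111100.00000000
AND operation:
Net:  01100010.10000001.11000100.00000000
Network: 98.129.196.0/22


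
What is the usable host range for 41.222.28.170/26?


Network: 41.222.28.128
Broadcast: 41.222.28.191
First usable = network + 1
Last usable = broadcast - 1
Range: 41.222.28.129 to 41.222.28.190


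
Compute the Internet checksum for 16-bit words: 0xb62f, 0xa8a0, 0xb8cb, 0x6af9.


Sum all words (with carry folding):
+ 0xb62f = 0xb62f
+ 0xa8a0 = 0x5ed0
+ 0xb8cb = 0x179c
+ 0x6af9 = 0x8295
One's complement: ~0x8295
Checksum = 0x7d6a


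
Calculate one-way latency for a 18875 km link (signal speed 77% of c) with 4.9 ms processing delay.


Speed = 0.77 * 3e5 km/s = 231000 km/s
Propagation delay = 18875 / 231000 = 0.0817 s = 81.71 ms
Processing delay = 4.9 ms
Total one-way latency = 86.61 ms


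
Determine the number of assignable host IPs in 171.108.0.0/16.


Host bits = 32 - 16 = 16
Total addresses = 2^16 = 65536
Usable = total - 2 (network and broadcast)
Usable hosts: 65534


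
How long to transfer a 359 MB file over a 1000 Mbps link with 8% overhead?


Effective throughput = 1000 * (1 - 8/100) = 920 Mbps
File size in Mb = 359 * 8 = 2872 Mb
Time = 2872 / 920
Time = 3.1217 seconds


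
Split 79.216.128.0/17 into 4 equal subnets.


New prefix = 17 + 2 = 19
Each subnet has 8192 addresses
  79.216.128.0/19
  79.216.160.0/19
  79.216.192.0/19
  79.216.224.0/19
Subnets: 79.216.128.0/19, 79.216.160.0/19, 79.216.192.0/19, 79.216.224.0/19


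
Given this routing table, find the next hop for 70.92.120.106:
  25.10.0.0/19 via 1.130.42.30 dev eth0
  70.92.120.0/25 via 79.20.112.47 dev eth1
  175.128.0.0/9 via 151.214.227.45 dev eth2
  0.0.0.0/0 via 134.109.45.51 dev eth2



Longest prefix match for 70.92.120.106:
  /19 25.10.0.0: no
  /25 70.92.120.0: MATCH
  /9 175.128.0.0: no
  /0 0.0.0.0: MATCH
Selected: next-hop 79.20.112.47 via eth1 (matched /25)


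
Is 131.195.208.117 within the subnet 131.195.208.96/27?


Subnet network: 131.195.208.96
Test IP AND mask: 131.195.208.96
Yes, 131.195.208.117 is in 131.195.208.96/27


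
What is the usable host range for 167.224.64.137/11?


Network: 167.224.0.0
Broadcast: 167.255.255.255
First usable = network + 1
Last usable = broadcast - 1
Range: 167.224.0.1 to 167.255.255.254


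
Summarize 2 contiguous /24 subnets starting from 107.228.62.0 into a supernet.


Original prefix: /24
Number of subnets: 2 = 2^1
New prefix = 24 - 1 = 23
Supernet: 107.228.62.0/23


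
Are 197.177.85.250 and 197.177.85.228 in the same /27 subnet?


Mask: 255.255.255.224
197.177.85.250 AND mask = 197.177.85.224
197.177.85.228 AND mask = 197.177.85.224
Yes, same subnet (197.177.85.224)


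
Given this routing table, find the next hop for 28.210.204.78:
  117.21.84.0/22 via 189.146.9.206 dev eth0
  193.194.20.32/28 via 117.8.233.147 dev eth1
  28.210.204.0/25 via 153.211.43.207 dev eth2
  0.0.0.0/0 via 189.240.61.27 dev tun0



Longest prefix match for 28.210.204.78:
  /22 117.21.84.0: no
  /28 193.194.20.32: no
  /25 28.210.204.0: MATCH
  /0 0.0.0.0: MATCH
Selected: next-hop 153.211.43.207 via eth2 (matched /25)


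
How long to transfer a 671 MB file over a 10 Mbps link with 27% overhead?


Effective throughput = 10 * (1 - 27/100) = 7.3 Mbps
File size in Mb = 671 * 8 = 5368 Mb
Time = 5368 / 7.3
Time = 735.3425 seconds


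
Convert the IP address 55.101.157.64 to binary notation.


55 = 00110111
101 = 01100101
157 = 10011101
64 = 01000000
Binary: 00110111.01100101.10011101.01000000


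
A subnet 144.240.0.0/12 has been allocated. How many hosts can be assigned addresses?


Host bits = 32 - 12 = 20
Total addresses = 2^20 = 1048576
Usable = total - 2 (network and broadcast)
Usable hosts: 1048574


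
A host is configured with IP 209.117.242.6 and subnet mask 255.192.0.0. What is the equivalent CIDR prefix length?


Binary: 11111111.11000000.00000000.00000000
Count leading 1s
Prefix: /10


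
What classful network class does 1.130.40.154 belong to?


First octet: 1
Binary: 00000001
0xxxxxxx -> Class A (1-126)
Class A, default mask 255.0.0.0 (/8)


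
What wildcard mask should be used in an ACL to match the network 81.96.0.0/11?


Subnet mask: 255.224.0.0
Wildcard = 255.255.255.255 - subnet mask
255 - 255 = 0
255 - 224 = 31
255 - 0 = 255
255 - 0 = 255
Wildcard: 0.31.255.255


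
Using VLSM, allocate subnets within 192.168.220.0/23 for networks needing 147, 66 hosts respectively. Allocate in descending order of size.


147 hosts -> /24 (254 usable): 192.168.220.0/24
66 hosts -> /25 (126 usable): 192.168.221.0/25
Allocation: 192.168.220.0/24 (147 hosts, 254 usable); 192.168.221.0/25 (66 hosts, 126 usable)


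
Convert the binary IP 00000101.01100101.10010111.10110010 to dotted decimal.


00000101 = 5
01100101 = 101
10010111 = 151
10110010 = 178
IP: 5.101.151.178


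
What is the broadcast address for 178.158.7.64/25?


Network: 178.158.7.0/25
Host bits = 7
Set all host bits to 1:
Broadcast: 178.158.7.127


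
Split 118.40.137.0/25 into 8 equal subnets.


New prefix = 25 + 3 = 28
Each subnet has 16 addresses
  118.40.137.0/28
  118.40.137.16/28
  118.40.137.32/28
  118.40.137.48/28
  118.40.137.64/28
  118.40.137.80/28
  118.40.137.96/28
  118.40.137.112/28
Subnets: 118.40.137.0/28, 118.40.137.16/28, 118.40.137.32/28, 118.40.137.48/28, 118.40.137.64/28, 118.40.137.80/28, 118.40.137.96/28, 118.40.137.112/28


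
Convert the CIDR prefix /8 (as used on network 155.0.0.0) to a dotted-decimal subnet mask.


/8 means 8 network bits, 24 host bits
Binary: 11111111000000000000000000000000
Mask: 255.0.0.0


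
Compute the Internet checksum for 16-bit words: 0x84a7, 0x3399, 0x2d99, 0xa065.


Sum all words (with carry folding):
+ 0x84a7 = 0x84a7
+ 0x3399 = 0xb840
+ 0x2d99 = 0xe5d9
+ 0xa065 = 0x863f
One's complement: ~0x863f
Checksum = 0x79c0


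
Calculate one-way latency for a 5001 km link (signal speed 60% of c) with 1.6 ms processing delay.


Speed = 0.6 * 3e5 km/s = 180000 km/s
Propagation delay = 5001 / 180000 = 0.0278 s = 27.7833 ms
Processing delay = 1.6 ms
Total one-way latency = 29.3833 ms


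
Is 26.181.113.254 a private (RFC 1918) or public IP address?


RFC 1918 private ranges:
  10.0.0.0/8 (10.0.0.0 - 10.255.255.255)
  172.16.0.0/12 (172.16.0.0 - 172.31.255.255)
  192.168.0.0/16 (192.168.0.0 - 192.168.255.255)
Public (not in any RFC 1918 range)


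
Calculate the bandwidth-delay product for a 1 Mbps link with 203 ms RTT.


BDP = bandwidth * RTT
= 1 Mbps * 203 ms
= 1 * 1e6 * 203 / 1000 bits
= 203000 bits
= 25375 bytes
= 24.7803 KB
BDP = 203000 bits (25375 bytes)


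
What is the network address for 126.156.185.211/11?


IP:   01111110.10011100.10111001.11010011
Mask: 11111111.11100000.00000000.00000000
AND operation:
Net:  01111110.10000000.00000000.00000000
Network: 126.128.0.0/11


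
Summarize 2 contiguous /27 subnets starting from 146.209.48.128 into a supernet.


Original prefix: /27
Number of subnets: 2 = 2^1
New prefix = 27 - 1 = 26
Supernet: 146.209.48.128/26


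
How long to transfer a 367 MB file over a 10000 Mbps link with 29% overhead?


Effective throughput = 10000 * (1 - 29/100) = 7100 Mbps
File size in Mb = 367 * 8 = 2936 Mb
Time = 2936 / 7100
Time = 0.4135 seconds


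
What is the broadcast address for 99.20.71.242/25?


Network: 99.20.71.128/25
Host bits = 7
Set all host bits to 1:
Broadcast: 99.20.71.255


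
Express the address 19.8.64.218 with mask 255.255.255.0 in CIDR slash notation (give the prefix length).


Binary: 11111111.11111111.11111111.00000000
Count leading 1s
Prefix: /24


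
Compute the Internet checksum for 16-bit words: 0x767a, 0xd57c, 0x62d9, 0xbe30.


Sum all words (with carry folding):
+ 0x767a = 0x767a
+ 0xd57c = 0x4bf7
+ 0x62d9 = 0xaed0
+ 0xbe30 = 0x6d01
One's complement: ~0x6d01
Checksum = 0x92fe


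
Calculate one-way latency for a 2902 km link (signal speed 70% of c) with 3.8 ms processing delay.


Speed = 0.7 * 3e5 km/s = 210000 km/s
Propagation delay = 2902 / 210000 = 0.0138 s = 13.819 ms
Processing delay = 3.8 ms
Total one-way latency = 17.619 ms


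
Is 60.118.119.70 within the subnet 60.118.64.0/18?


Subnet network: 60.118.64.0
Test IP AND mask: 60.118.64.0
Yes, 60.118.119.70 is in 60.118.64.0/18


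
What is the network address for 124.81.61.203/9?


IP:   01111100.01010001.00111101.11001011
Mask: 11111111.10000000.00000000.00000000
AND operation:
Net:  01111100.00000000.00000000.00000000
Network: 124.0.0.0/9


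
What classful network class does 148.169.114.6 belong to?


First octet: 148
Binary: 10010100
10xxxxxx -> Class B (128-191)
Class B, default mask 255.255.0.0 (/16)


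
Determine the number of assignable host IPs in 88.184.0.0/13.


Host bits = 32 - 13 = 19
Total addresses = 2^19 = 524288
Usable = total - 2 (network and broadcast)
Usable hosts: 524286


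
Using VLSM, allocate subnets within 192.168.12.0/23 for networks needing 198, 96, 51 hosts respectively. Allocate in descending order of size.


198 hosts -> /24 (254 usable): 192.168.12.0/24
96 hosts -> /25 (126 usable): 192.168.13.0/25
51 hosts -> /26 (62 usable): 192.168.13.128/26
Allocation: 192.168.12.0/24 (198 hosts, 254 usable); 192.168.13.0/25 (96 hosts, 126 usable); 192.168.13.128/26 (51 hosts, 62 usable)


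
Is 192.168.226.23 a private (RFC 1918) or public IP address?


RFC 1918 private ranges:
  10.0.0.0/8 (10.0.0.0 - 10.255.255.255)
  172.16.0.0/12 (172.16.0.0 - 172.31.255.255)
  192.168.0.0/16 (192.168.0.0 - 192.168.255.255)
Private (in 192.168.0.0/16)


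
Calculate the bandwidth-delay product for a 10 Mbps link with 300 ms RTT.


BDP = bandwidth * RTT
= 10 Mbps * 300 ms
= 10 * 1e6 * 300 / 1000 bits
= 3000000 bits
= 375000 bytes
= 366.2109 KB
BDP = 3000000 bits (375000 bytes)


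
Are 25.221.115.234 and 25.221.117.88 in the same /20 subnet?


Mask: 255.255.240.0
25.221.115.234 AND mask = 25.221.112.0
25.221.117.88 AND mask = 25.221.112.0
Yes, same subnet (25.221.112.0)


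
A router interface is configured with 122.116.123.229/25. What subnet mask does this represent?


/25 means 25 network bits, 7 host bits
Binary: 11111111111111111111111110000000
Mask: 255.255.255.128


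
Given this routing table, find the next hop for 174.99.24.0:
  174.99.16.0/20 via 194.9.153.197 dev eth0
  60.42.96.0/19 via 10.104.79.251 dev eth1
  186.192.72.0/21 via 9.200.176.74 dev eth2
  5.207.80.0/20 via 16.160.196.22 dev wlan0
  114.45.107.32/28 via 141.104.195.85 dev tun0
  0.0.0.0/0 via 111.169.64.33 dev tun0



Longest prefix match for 174.99.24.0:
  /20 174.99.16.0: MATCH
  /19 60.42.96.0: no
  /21 186.192.72.0: no
  /20 5.207.80.0: no
  /28 114.45.107.32: no
  /0 0.0.0.0: MATCH
Selected: next-hop 194.9.153.197 via eth0 (matched /20)


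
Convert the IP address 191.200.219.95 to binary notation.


191 = 10111111
200 = 11001000
219 = 11011011
95 = 01011111
Binary: 10111111.11001000.11011011.01011111


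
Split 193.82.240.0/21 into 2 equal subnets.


New prefix = 21 + 1 = 22
Each subnet has 1024 addresses
  193.82.240.0/22
  193.82.244.0/22
Subnets: 193.82.240.0/22, 193.82.244.0/22


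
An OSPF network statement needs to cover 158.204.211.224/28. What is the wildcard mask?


Subnet mask: 255.255.255.240
Wildcard = 255.255.255.255 - subnet mask
255 - 255 = 0
255 - 255 = 0
255 - 255 = 0
255 - 240 = 15
Wildcard: 0.0.0.15


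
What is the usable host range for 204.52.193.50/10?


Network: 204.0.0.0
Broadcast: 204.63.255.255
First usable = network + 1
Last usable = broadcast - 1
Range: 204.0.0.1 to 204.63.255.254


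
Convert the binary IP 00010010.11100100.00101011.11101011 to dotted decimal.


00010010 = 18
11100100 = 228
00101011 = 43
11101011 = 235
IP: 18.228.43.235


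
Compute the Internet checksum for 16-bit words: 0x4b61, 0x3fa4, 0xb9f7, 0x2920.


Sum all words (with carry folding):
+ 0x4b61 = 0x4b61
+ 0x3fa4 = 0x8b05
+ 0xb9f7 = 0x44fd
+ 0x2920 = 0x6e1d
One's complement: ~0x6e1d
Checksum = 0x91e2


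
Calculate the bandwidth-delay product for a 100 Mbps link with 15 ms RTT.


BDP = bandwidth * RTT
= 100 Mbps * 15 ms
= 100 * 1e6 * 15 / 1000 bits
= 1500000 bits
= 187500 bytes
= 183.1055 KB
BDP = 1500000 bits (187500 bytes)


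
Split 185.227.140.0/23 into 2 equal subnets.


New prefix = 23 + 1 = 24
Each subnet has 256 addresses
  185.227.140.0/24
  185.227.141.0/24
Subnets: 185.227.140.0/24, 185.227.141.0/24


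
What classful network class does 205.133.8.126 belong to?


First octet: 205
Binary: 11001101
110xxxxx -> Class C (192-223)
Class C, default mask 255.255.255.0 (/24)


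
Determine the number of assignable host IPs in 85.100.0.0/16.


Host bits = 32 - 16 = 16
Total addresses = 2^16 = 65536
Usable = total - 2 (network and broadcast)
Usable hosts: 65534


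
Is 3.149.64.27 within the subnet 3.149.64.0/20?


Subnet network: 3.149.64.0
Test IP AND mask: 3.149.64.0
Yes, 3.149.64.27 is in 3.149.64.0/20


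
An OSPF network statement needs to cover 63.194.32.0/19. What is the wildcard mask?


Subnet mask: 255.255.224.0
Wildcard = 255.255.255.255 - subnet mask
255 - 255 = 0
255 - 255 = 0
255 - 224 = 31
255 - 0 = 255
Wildcard: 0.0.31.255


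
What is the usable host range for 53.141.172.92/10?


Network: 53.128.0.0
Broadcast: 53.191.255.255
First usable = network + 1
Last usable = broadcast - 1
Range: 53.128.0.1 to 53.191.255.254


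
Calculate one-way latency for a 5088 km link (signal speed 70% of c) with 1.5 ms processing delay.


Speed = 0.7 * 3e5 km/s = 210000 km/s
Propagation delay = 5088 / 210000 = 0.0242 s = 24.2286 ms
Processing delay = 1.5 ms
Total one-way latency = 25.7286 ms


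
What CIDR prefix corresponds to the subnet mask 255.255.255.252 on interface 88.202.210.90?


Binary: 11111111.11111111.11111111.11111100
Count leading 1s
Prefix: /30


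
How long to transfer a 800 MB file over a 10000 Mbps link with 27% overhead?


Effective throughput = 10000 * (1 - 27/100) = 7300 Mbps
File size in Mb = 800 * 8 = 6400 Mb
Time = 6400 / 7300
Time = 0.8767 seconds


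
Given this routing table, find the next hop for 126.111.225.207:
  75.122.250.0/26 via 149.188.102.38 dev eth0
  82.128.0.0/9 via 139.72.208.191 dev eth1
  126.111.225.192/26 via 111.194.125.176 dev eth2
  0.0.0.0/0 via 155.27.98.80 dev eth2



Longest prefix match for 126.111.225.207:
  /26 75.122.250.0: no
  /9 82.128.0.0: no
  /26 126.111.225.192: MATCH
  /0 0.0.0.0: MATCH
Selected: next-hop 111.194.125.176 via eth2 (matched /26)


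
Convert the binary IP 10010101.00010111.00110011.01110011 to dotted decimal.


10010101 = 149
00010111 = 23
00110011 = 51
01110011 = 115
IP: 149.23.51.115


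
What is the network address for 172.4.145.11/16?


IP:   10101100.00000100.10010001.00001011
Mask: 11111111.11111111.00000000.00000000
AND operation:
Net:  10101100.00000100.00000000.00000000
Network: 172.4.0.0/16


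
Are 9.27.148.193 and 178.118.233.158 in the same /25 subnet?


Mask: 255.255.255.128
9.27.148.193 AND mask = 9.27.148.128
178.118.233.158 AND mask = 178.118.233.128
No, different subnets (9.27.148.128 vs 178.118.233.128)


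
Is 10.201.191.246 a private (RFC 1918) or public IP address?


RFC 1918 private ranges:
  10.0.0.0/8 (10.0.0.0 - 10.255.255.255)
  172.16.0.0/12 (172.16.0.0 - 172.31.255.255)
  192.168.0.0/16 (192.168.0.0 - 192.168.255.255)
Private (in 10.0.0.0/8)


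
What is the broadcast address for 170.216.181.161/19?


Network: 170.216.160.0/19
Host bits = 13
Set all host bits to 1:
Broadcast: 170.216.191.255


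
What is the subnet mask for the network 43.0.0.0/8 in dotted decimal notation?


/8 means 8 network bits, 24 host bits
Binary: 11111111000000000000000000000000
Mask: 255.0.0.0


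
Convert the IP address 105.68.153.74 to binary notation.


105 = 01101001
68 = 01000100
153 = 10011001
74 = 01001010
Binary: 01101001.01000100.10011001.01001010


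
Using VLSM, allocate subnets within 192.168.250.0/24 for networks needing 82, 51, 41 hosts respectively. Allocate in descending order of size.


82 hosts -> /25 (126 usable): 192.168.250.0/25
51 hosts -> /26 (62 usable): 192.168.250.128/26
41 hosts -> /26 (62 usable): 192.168.250.192/26
Allocation: 192.168.250.0/25 (82 hosts, 126 usable); 192.168.250.128/26 (51 hosts, 62 usable); 192.168.250.192/26 (41 hosts, 62 usable)


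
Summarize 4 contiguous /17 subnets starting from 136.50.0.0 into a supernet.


Original prefix: /17
Number of subnets: 4 = 2^2
New prefix = 17 - 2 = 15
Supernet: 136.50.0.0/15


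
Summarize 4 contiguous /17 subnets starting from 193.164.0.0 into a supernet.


Original prefix: /17
Number of subnets: 4 = 2^2
New prefix = 17 - 2 = 15
Supernet: 193.164.0.0/15


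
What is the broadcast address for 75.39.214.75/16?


Network: 75.39.0.0/16
Host bits = 16
Set all host bits to 1:
Broadcast: 75.39.255.255


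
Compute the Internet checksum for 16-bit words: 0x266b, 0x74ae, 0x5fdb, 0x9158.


Sum all words (with carry folding):
+ 0x266b = 0x266b
+ 0x74ae = 0x9b19
+ 0x5fdb = 0xfaf4
+ 0x9158 = 0x8c4d
One's complement: ~0x8c4d
Checksum = 0x73b2


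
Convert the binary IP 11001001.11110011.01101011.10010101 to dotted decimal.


11001001 = 201
11110011 = 243
01101011 = 107
10010101 = 149
IP: 201.243.107.149


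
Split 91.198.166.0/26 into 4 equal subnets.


New prefix = 26 + 2 = 28
Each subnet has 16 addresses
  91.198.166.0/28
  91.198.166.16/28
  91.198.166.32/28
  91.198.166.48/28
Subnets: 91.198.166.0/28, 91.198.166.16/28, 91.198.166.32/28, 91.198.166.48/28


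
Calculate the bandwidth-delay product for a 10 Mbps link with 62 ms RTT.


BDP = bandwidth * RTT
= 10 Mbps * 62 ms
= 10 * 1e6 * 62 / 1000 bits
= 620000 bits
= 77500 bytes
= 75.6836 KB
BDP = 620000 bits (77500 bytes)


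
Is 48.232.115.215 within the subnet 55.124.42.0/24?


Subnet network: 55.124.42.0
Test IP AND mask: 48.232.115.0
No, 48.232.115.215 is not in 55.124.42.0/24


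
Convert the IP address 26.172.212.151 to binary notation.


26 = 00011010
172 = 10101100
212 = 11010100
151 = 10010111
Binary: 00011010.10101100.11010100.10010111


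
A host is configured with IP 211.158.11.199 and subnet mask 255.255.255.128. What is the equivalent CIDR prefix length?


Binary: 11111111.11111111.11111111.10000000
Count leading 1s
Prefix: /25


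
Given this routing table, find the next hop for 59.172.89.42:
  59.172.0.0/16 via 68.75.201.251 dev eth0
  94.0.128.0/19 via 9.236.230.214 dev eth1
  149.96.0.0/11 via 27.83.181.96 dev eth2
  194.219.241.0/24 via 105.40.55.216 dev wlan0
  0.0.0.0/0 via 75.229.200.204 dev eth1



Longest prefix match for 59.172.89.42:
  /16 59.172.0.0: MATCH
  /19 94.0.128.0: no
  /11 149.96.0.0: no
  /24 194.219.241.0: no
  /0 0.0.0.0: MATCH
Selected: next-hop 68.75.201.251 via eth0 (matched /16)


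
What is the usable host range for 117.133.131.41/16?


Network: 117.133.0.0
Broadcast: 117.133.255.255
First usable = network + 1
Last usable = broadcast - 1
Range: 117.133.0.1 to 117.133.255.254


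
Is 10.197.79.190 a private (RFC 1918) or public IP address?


RFC 1918 private ranges:
  10.0.0.0/8 (10.0.0.0 - 10.255.255.255)
  172.16.0.0/12 (172.16.0.0 - 172.31.255.255)
  192.168.0.0/16 (192.168.0.0 - 192.168.255.255)
Private (in 10.0.0.0/8)


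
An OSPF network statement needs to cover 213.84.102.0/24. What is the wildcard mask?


Subnet mask: 255.255.255.0
Wildcard = 255.255.255.255 - subnet mask
255 - 255 = 0
255 - 255 = 0
255 - 255 = 0
255 - 0 = 255
Wildcard: 0.0.0.255


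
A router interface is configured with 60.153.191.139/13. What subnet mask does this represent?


/13 means 13 network bits, 19 host bits
Binary: 11111111111110000000000000000000
Mask: 255.248.0.0


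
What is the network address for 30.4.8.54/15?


IP:   00011110.00000100.00001000.00110110
Mask: 11111111.11111110.00000000.00000000
AND operation:
Net:  00011110.00000100.00000000.00000000
Network: 30.4.0.0/15


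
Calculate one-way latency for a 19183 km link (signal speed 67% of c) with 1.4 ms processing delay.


Speed = 0.67 * 3e5 km/s = 201000 km/s
Propagation delay = 19183 / 201000 = 0.0954 s = 95.4378 ms
Processing delay = 1.4 ms
Total one-way latency = 96.8378 ms


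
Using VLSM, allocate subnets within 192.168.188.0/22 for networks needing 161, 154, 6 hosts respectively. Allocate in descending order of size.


161 hosts -> /24 (254 usable): 192.168.188.0/24
154 hosts -> /24 (254 usable): 192.168.189.0/24
6 hosts -> /29 (6 usable): 192.168.190.0/29
Allocation: 192.168.188.0/24 (161 hosts, 254 usable); 192.168.189.0/24 (154 hosts, 254 usable); 192.168.190.0/29 (6 hosts, 6 usable)


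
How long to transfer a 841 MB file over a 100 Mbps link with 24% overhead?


Effective throughput = 100 * (1 - 24/100) = 76 Mbps
File size in Mb = 841 * 8 = 6728 Mb
Time = 6728 / 76
Time = 88.5263 seconds


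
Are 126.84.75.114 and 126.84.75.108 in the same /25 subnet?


Mask: 255.255.255.128
126.84.75.114 AND mask = 126.84.75.0
126.84.75.108 AND mask = 126.84.75.0
Yes, same subnet (126.84.75.0)


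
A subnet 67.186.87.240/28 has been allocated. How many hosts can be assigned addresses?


Host bits = 32 - 28 = 4
Total addresses = 2^4 = 16
Usable = total - 2 (network and broadcast)
Usable hosts: 14


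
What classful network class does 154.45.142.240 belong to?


First octet: 154
Binary: 10011010
10xxxxxx -> Class B (128-191)
Class B, default mask 255.255.0.0 (/16)


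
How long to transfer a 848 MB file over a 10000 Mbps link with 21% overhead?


Effective throughput = 10000 * (1 - 21/100) = 7900 Mbps
File size in Mb = 848 * 8 = 6784 Mb
Time = 6784 / 7900
Time = 0.8587 seconds


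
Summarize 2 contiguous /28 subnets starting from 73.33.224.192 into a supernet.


Original prefix: /28
Number of subnets: 2 = 2^1
New prefix = 28 - 1 = 27
Supernet: 73.33.224.192/27


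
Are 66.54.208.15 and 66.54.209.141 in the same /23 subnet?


Mask: 255.255.254.0
66.54.208.15 AND mask = 66.54.208.0
66.54.209.141 AND mask = 66.54.208.0
Yes, same subnet (66.54.208.0)


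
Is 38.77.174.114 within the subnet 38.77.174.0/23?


Subnet network: 38.77.174.0
Test IP AND mask: 38.77.174.0
Yes, 38.77.174.114 is in 38.77.174.0/23


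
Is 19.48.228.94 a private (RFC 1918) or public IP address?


RFC 1918 private ranges:
  10.0.0.0/8 (10.0.0.0 - 10.255.255.255)
  172.16.0.0/12 (172.16.0.0 - 172.31.255.255)
  192.168.0.0/16 (192.168.0.0 - 192.168.255.255)
Public (not in any RFC 1918 range)


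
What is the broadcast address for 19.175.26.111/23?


Network: 19.175.26.0/23
Host bits = 9
Set all host bits to 1:
Broadcast: 19.175.27.255


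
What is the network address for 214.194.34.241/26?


IP:   11010110.11000010.00100010.11110001
Mask: 11111111.11111111.11111111.11000000
AND operation:
Net:  11010110.11000010.00100010.11000000
Network: 214.194.34.192/26


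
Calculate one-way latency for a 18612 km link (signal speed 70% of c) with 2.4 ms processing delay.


Speed = 0.7 * 3e5 km/s = 210000 km/s
Propagation delay = 18612 / 210000 = 0.0886 s = 88.6286 ms
Processing delay = 2.4 ms
Total one-way latency = 91.0286 ms
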